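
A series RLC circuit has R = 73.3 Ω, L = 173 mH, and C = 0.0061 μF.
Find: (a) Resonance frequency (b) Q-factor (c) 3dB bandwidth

Step 1 — Resonance: ω₀ = 1/√(LC) = 1/√(0.173·6.1e-09) = 3.078e+04 rad/s.
Step 2 — f₀ = ω₀/(2π) = 4899 Hz.
Step 3 — Series Q: Q = ω₀L/R = 3.078e+04·0.173/73.3 = 72.65.
Step 4 — Bandwidth: Δω = ω₀/Q = 423.7 rad/s; BW = Δω/(2π) = 67.43 Hz.

(a) f₀ = 4899 Hz  (b) Q = 72.65  (c) BW = 67.43 Hz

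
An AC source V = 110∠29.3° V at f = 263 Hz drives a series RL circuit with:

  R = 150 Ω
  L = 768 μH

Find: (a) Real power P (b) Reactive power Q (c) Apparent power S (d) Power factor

Step 1 — Angular frequency: ω = 2π·f = 2π·263 = 1652 rad/s.
Step 2 — Component impedances:
  R: Z = R = 150 Ω
  L: Z = jωL = j·1652·0.000768 = 0 + j1.269 Ω
Step 3 — Series combination: Z_total = R + L = 150 + j1.269 Ω = 150∠0.5° Ω.
Step 4 — Source phasor: V = 110∠29.3° V = 95.93 + j53.83 V.
Step 5 — Current: I = V / Z = 0.6425 + j0.3534 A = 0.7333∠28.8° A.
Step 6 — Complex power: S = V·I* = 80.66 + j0.6824 VA.
Step 7 — Real power: P = Re(S) = 80.66 W.
Step 8 — Reactive power: Q = Im(S) = 0.6824 VAR.
Step 9 — Apparent power: |S| = 80.66 VA.
Step 10 — Power factor: PF = P/|S| = 1 (lagging).

(a) P = 80.66 W  (b) Q = 0.6824 VAR  (c) S = 80.66 VA  (d) PF = 1 (lagging)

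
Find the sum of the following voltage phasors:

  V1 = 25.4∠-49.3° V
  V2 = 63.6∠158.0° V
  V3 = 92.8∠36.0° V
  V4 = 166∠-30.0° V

Step 1 — Convert each phasor to rectangular form:
  V1 = 25.4·(cos(-49.3°) + j·sin(-49.3°)) = 16.56 - j19.26 V
  V2 = 63.6·(cos(158.0°) + j·sin(158.0°)) = -58.97 + j23.82 V
  V3 = 92.8·(cos(36.0°) + j·sin(36.0°)) = 75.08 + j54.55 V
  V4 = 166·(cos(-30.0°) + j·sin(-30.0°)) = 143.8 - j83 V
Step 2 — Sum components: V_total = 176.4 - j23.89 V.
Step 3 — Convert to polar: |V_total| = 178 V, ∠V_total = -7.7°.

V_total = 178∠-7.7° V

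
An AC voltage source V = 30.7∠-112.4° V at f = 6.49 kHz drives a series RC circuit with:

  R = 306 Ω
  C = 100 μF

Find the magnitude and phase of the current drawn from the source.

Step 1 — Angular frequency: ω = 2π·f = 2π·6490 = 4.078e+04 rad/s.
Step 2 — Component impedances:
  R: Z = R = 306 Ω
  C: Z = 1/(jωC) = -j/(ω·C) = 0 - j0.2452 Ω
Step 3 — Series combination: Z_total = R + C = 306 - j0.2452 Ω = 306∠-0.0° Ω.
Step 4 — Source phasor: V = 30.7∠-112.4° V = -11.7 - j28.38 V.
Step 5 — Ohm's law: I = V / Z_total = (-11.7 - j28.38) / (306 - j0.2452) = -0.03816 - j0.09279 A.
Step 6 — Convert to polar: |I| = 0.1003 A, ∠I = -112.4°.

I = 0.1003∠-112.4° A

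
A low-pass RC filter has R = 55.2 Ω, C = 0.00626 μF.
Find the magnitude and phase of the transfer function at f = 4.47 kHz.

Step 1 — Angular frequency: ω = 2π·4470 = 2.809e+04 rad/s.
Step 2 — Transfer function: H(jω) = 1/(1 + jωRC).
Step 3 — Denominator: 1 + jωRC = 1 + j·2.809e+04·55.2·6.26e-09 = 1 + j0.009705.
Step 4 — H = 0.9999 - j0.009704.
Step 5 — Magnitude: |H| = 1 (-0.0 dB); phase: φ = -0.6°.

|H| = 1 (-0.0 dB), φ = -0.6°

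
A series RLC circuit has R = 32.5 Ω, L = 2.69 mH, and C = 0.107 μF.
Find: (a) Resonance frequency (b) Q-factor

Step 1 — Resonance condition Im(Z)=0 gives ω₀ = 1/√(LC).
Step 2 — ω₀ = 1/√(0.00269·1.07e-07) = 5.894e+04 rad/s.
Step 3 — f₀ = ω₀/(2π) = 9381 Hz.
Step 4 — Series Q: Q = ω₀L/R = 5.894e+04·0.00269/32.5 = 4.879.

(a) f₀ = 9381 Hz  (b) Q = 4.879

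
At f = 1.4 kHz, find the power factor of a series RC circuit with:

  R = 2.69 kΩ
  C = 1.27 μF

Step 1 — Angular frequency: ω = 2π·f = 2π·1400 = 8796 rad/s.
Step 2 — Component impedances:
  R: Z = R = 2690 Ω
  C: Z = 1/(jωC) = -j/(ω·C) = 0 - j89.51 Ω
Step 3 — Series combination: Z_total = R + C = 2690 - j89.51 Ω = 2691∠-1.9° Ω.
Step 4 — Power factor: PF = cos(φ) = Re(Z)/|Z| = 2690/2691.5 = 0.9994.
Step 5 — Type: Im(Z) = -89.51 ⇒ leading (phase φ = -1.9°).

PF = 0.9994 (leading, φ = -1.9°)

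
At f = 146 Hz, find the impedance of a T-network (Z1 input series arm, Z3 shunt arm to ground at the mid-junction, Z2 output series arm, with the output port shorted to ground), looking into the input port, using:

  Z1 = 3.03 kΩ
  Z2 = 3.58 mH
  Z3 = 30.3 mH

Step 1 — Angular frequency: ω = 2π·f = 2π·146 = 917.3 rad/s.
Step 2 — Component impedances:
  Z1: Z = R = 3030 Ω
  Z2: Z = jωL = j·917.3·0.00358 = 0 + j3.284 Ω
  Z3: Z = jωL = j·917.3·0.0303 = 0 + j27.8 Ω
Step 3 — With the output port shorted to ground, the output series arm Z2 runs from the junction to ground; the shunt arm Z3 also runs from the junction to ground. They appear in parallel: Z3 || Z2 = 0 + j2.937 Ω.
Step 4 — Series with input arm Z1: Z_in = Z1 + (Z3 || Z2) = 3030 + j2.937 Ω = 3030∠0.1° Ω.

Z = 3030 + j2.937 Ω = 3030∠0.1° Ω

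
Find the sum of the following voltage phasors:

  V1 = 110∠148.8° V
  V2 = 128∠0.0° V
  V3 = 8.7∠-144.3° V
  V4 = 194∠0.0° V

Step 1 — Convert each phasor to rectangular form:
  V1 = 110·(cos(148.8°) + j·sin(148.8°)) = -94.09 + j56.98 V
  V2 = 128·(cos(0.0°) + j·sin(0.0°)) = 128 V
  V3 = 8.7·(cos(-144.3°) + j·sin(-144.3°)) = -7.065 - j5.077 V
  V4 = 194·(cos(0.0°) + j·sin(0.0°)) = 194 V
Step 2 — Sum components: V_total = 220.8 + j51.91 V.
Step 3 — Convert to polar: |V_total| = 226.9 V, ∠V_total = 13.2°.

V_total = 226.9∠13.2° V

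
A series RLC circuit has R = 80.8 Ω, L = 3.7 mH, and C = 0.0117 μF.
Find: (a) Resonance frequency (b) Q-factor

Step 1 — Resonance condition Im(Z)=0 gives ω₀ = 1/√(LC).
Step 2 — ω₀ = 1/√(0.0037·1.17e-08) = 1.52e+05 rad/s.
Step 3 — f₀ = ω₀/(2π) = 2.419e+04 Hz.
Step 4 — Series Q: Q = ω₀L/R = 1.52e+05·0.0037/80.8 = 6.96.

(a) f₀ = 2.419e+04 Hz  (b) Q = 6.96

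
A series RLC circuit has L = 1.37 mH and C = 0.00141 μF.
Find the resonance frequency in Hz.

Step 1 — Resonance condition Im(Z)=0 gives ω₀ = 1/√(LC).
Step 2 — ω₀ = 1/√(0.00137·1.41e-09) = 7.195e+05 rad/s.
Step 3 — f₀ = ω₀/(2π) = 1.145e+05 Hz.

f₀ = 1.145e+05 Hz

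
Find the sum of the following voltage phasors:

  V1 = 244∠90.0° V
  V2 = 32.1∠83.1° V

Step 1 — Convert each phasor to rectangular form:
  V1 = 244·(cos(90.0°) + j·sin(90.0°)) = 0 + j244 V
  V2 = 32.1·(cos(83.1°) + j·sin(83.1°)) = 3.856 + j31.87 V
Step 2 — Sum components: V_total = 3.856 + j275.9 V.
Step 3 — Convert to polar: |V_total| = 275.9 V, ∠V_total = 89.2°.

V_total = 275.9∠89.2° V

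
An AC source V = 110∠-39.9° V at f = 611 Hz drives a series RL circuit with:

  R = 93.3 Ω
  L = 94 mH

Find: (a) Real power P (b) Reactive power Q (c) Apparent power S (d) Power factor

Step 1 — Angular frequency: ω = 2π·f = 2π·611 = 3839 rad/s.
Step 2 — Component impedances:
  R: Z = R = 93.3 Ω
  L: Z = jωL = j·3839·0.094 = 0 + j360.9 Ω
Step 3 — Series combination: Z_total = R + L = 93.3 + j360.9 Ω = 372.7∠75.5° Ω.
Step 4 — Source phasor: V = 110∠-39.9° V = 84.39 - j70.56 V.
Step 5 — Current: I = V / Z = -0.1266 - j0.2666 A = 0.2951∠-115.4° A.
Step 6 — Complex power: S = V·I* = 8.126 + j31.43 VA.
Step 7 — Real power: P = Re(S) = 8.126 W.
Step 8 — Reactive power: Q = Im(S) = 31.43 VAR.
Step 9 — Apparent power: |S| = 32.46 VA.
Step 10 — Power factor: PF = P/|S| = 0.2503 (lagging).

(a) P = 8.126 W  (b) Q = 31.43 VAR  (c) S = 32.46 VA  (d) PF = 0.2503 (lagging)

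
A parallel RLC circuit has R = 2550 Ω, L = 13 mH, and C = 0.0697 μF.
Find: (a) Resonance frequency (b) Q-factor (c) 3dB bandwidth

Step 1 — Resonance: ω₀ = 1/√(LC) = 1/√(0.013·6.97e-08) = 3.322e+04 rad/s.
Step 2 — f₀ = ω₀/(2π) = 5287 Hz.
Step 3 — Parallel Q: Q = R/(ω₀L) = 2550/(3.322e+04·0.013) = 5.905.
Step 4 — Bandwidth: Δω = ω₀/Q = 5626 rad/s; BW = Δω/(2π) = 895.5 Hz.

(a) f₀ = 5287 Hz  (b) Q = 5.905  (c) BW = 895.5 Hz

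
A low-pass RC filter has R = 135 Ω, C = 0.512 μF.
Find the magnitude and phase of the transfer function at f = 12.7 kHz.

Step 1 — Angular frequency: ω = 2π·1.27e+04 = 7.98e+04 rad/s.
Step 2 — Transfer function: H(jω) = 1/(1 + jωRC).
Step 3 — Denominator: 1 + jωRC = 1 + j·7.98e+04·135·5.12e-07 = 1 + j5.516.
Step 4 — H = 0.03183 - j0.1755.
Step 5 — Magnitude: |H| = 0.1784 (-15.0 dB); phase: φ = -79.7°.

|H| = 0.1784 (-15.0 dB), φ = -79.7°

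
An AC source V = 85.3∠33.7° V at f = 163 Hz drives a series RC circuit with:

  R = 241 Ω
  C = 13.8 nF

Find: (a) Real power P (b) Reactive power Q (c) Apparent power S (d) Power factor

Step 1 — Angular frequency: ω = 2π·f = 2π·163 = 1024 rad/s.
Step 2 — Component impedances:
  R: Z = R = 241 Ω
  C: Z = 1/(jωC) = -j/(ω·C) = 0 - j7.075e+04 Ω
Step 3 — Series combination: Z_total = R + C = 241 - j7.075e+04 Ω = 7.075e+04∠-89.8° Ω.
Step 4 — Source phasor: V = 85.3∠33.7° V = 70.97 + j47.33 V.
Step 5 — Current: I = V / Z = -0.0006655 + j0.001005 A = 0.001206∠123.5° A.
Step 6 — Complex power: S = V·I* = 0.0003503 - j0.1028 VA.
Step 7 — Real power: P = Re(S) = 0.0003503 W.
Step 8 — Reactive power: Q = Im(S) = -0.1028 VAR.
Step 9 — Apparent power: |S| = 0.1028 VA.
Step 10 — Power factor: PF = P/|S| = 0.003406 (leading).

(a) P = 0.0003503 W  (b) Q = -0.1028 VAR  (c) S = 0.1028 VA  (d) PF = 0.003406 (leading)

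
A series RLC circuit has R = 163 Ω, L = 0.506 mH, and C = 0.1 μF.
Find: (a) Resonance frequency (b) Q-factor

Step 1 — Resonance condition Im(Z)=0 gives ω₀ = 1/√(LC).
Step 2 — ω₀ = 1/√(0.000506·1e-07) = 1.406e+05 rad/s.
Step 3 — f₀ = ω₀/(2π) = 2.237e+04 Hz.
Step 4 — Series Q: Q = ω₀L/R = 1.406e+05·0.000506/163 = 0.4364.

(a) f₀ = 2.237e+04 Hz  (b) Q = 0.4364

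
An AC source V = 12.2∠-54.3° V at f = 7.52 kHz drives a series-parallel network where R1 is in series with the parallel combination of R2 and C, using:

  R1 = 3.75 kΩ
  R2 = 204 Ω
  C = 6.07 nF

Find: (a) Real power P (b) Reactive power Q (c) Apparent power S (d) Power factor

Step 1 — Angular frequency: ω = 2π·f = 2π·7520 = 4.725e+04 rad/s.
Step 2 — Component impedances:
  R1: Z = R = 3750 Ω
  R2: Z = R = 204 Ω
  C: Z = 1/(jωC) = -j/(ω·C) = 0 - j3487 Ω
Step 3 — Parallel branch: R2 || C = 1/(1/R2 + 1/C) = 203.3 - j11.89 Ω.
Step 4 — Series with R1: Z_total = R1 + (R2 || C) = 3953 - j11.89 Ω = 3953∠-0.2° Ω.
Step 5 — Source phasor: V = 12.2∠-54.3° V = 7.119 - j9.907 V.
Step 6 — Current: I = V / Z = 0.001808 - j0.002501 A = 0.003086∠-54.1° A.
Step 7 — Complex power: S = V·I* = 0.03765 - j0.0001133 VA.
Step 8 — Real power: P = Re(S) = 0.03765 W.
Step 9 — Reactive power: Q = Im(S) = -0.0001133 VAR.
Step 10 — Apparent power: |S| = 0.03765 VA.
Step 11 — Power factor: PF = P/|S| = 1 (leading).

(a) P = 0.03765 W  (b) Q = -0.0001133 VAR  (c) S = 0.03765 VA  (d) PF = 1 (leading)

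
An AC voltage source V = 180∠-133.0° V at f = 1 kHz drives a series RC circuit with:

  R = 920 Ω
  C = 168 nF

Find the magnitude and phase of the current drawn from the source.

Step 1 — Angular frequency: ω = 2π·f = 2π·1000 = 6283 rad/s.
Step 2 — Component impedances:
  R: Z = R = 920 Ω
  C: Z = 1/(jωC) = -j/(ω·C) = 0 - j947.4 Ω
Step 3 — Series combination: Z_total = R + C = 920 - j947.4 Ω = 1321∠-45.8° Ω.
Step 4 — Source phasor: V = 180∠-133.0° V = -122.8 - j131.6 V.
Step 5 — Ohm's law: I = V / Z_total = (-122.8 - j131.6) / (920 - j947.4) = 0.006752 - j0.1361 A.
Step 6 — Convert to polar: |I| = 0.1363 A, ∠I = -87.2°.

I = 0.1363∠-87.2° A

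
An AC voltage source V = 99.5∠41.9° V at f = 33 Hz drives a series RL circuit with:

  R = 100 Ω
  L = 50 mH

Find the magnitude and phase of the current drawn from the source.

Step 1 — Angular frequency: ω = 2π·f = 2π·33 = 207.3 rad/s.
Step 2 — Component impedances:
  R: Z = R = 100 Ω
  L: Z = jωL = j·207.3·0.05 = 0 + j10.37 Ω
Step 3 — Series combination: Z_total = R + L = 100 + j10.37 Ω = 100.5∠5.9° Ω.
Step 4 — Source phasor: V = 99.5∠41.9° V = 74.06 + j66.45 V.
Step 5 — Ohm's law: I = V / Z_total = (74.06 + j66.45) / (100 + j10.37) = 0.8009 + j0.5815 A.
Step 6 — Convert to polar: |I| = 0.9897 A, ∠I = 36.0°.

I = 0.9897∠36.0° A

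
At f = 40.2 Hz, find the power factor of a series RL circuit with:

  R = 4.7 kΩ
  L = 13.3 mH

Step 1 — Angular frequency: ω = 2π·f = 2π·40.2 = 252.6 rad/s.
Step 2 — Component impedances:
  R: Z = R = 4700 Ω
  L: Z = jωL = j·252.6·0.0133 = 0 + j3.359 Ω
Step 3 — Series combination: Z_total = R + L = 4700 + j3.359 Ω = 4700∠0.0° Ω.
Step 4 — Power factor: PF = cos(φ) = Re(Z)/|Z| = 4700/4700 = 1.
Step 5 — Type: Im(Z) = 3.359 ⇒ lagging (phase φ = 0.0°).

PF = 1 (lagging, φ = 0.0°)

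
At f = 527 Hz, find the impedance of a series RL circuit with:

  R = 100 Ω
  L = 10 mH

Step 1 — Angular frequency: ω = 2π·f = 2π·527 = 3311 rad/s.
Step 2 — Component impedances:
  R: Z = R = 100 Ω
  L: Z = jωL = j·3311·0.01 = 0 + j33.11 Ω
Step 3 — Series combination: Z_total = R + L = 100 + j33.11 Ω = 105.3∠18.3° Ω.

Z = 100 + j33.11 Ω = 105.3∠18.3° Ω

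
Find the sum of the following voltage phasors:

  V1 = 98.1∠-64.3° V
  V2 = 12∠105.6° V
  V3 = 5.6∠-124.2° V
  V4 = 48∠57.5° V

Step 1 — Convert each phasor to rectangular form:
  V1 = 98.1·(cos(-64.3°) + j·sin(-64.3°)) = 42.54 - j88.4 V
  V2 = 12·(cos(105.6°) + j·sin(105.6°)) = -3.227 + j11.56 V
  V3 = 5.6·(cos(-124.2°) + j·sin(-124.2°)) = -3.148 - j4.632 V
  V4 = 48·(cos(57.5°) + j·sin(57.5°)) = 25.79 + j40.48 V
Step 2 — Sum components: V_total = 61.96 - j40.99 V.
Step 3 — Convert to polar: |V_total| = 74.29 V, ∠V_total = -33.5°.

V_total = 74.29∠-33.5° V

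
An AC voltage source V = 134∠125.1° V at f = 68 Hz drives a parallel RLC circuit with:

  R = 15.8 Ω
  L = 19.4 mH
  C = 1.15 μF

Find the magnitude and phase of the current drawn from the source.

Step 1 — Angular frequency: ω = 2π·f = 2π·68 = 427.3 rad/s.
Step 2 — Component impedances:
  R: Z = R = 15.8 Ω
  L: Z = jωL = j·427.3·0.0194 = 0 + j8.289 Ω
  C: Z = 1/(jωC) = -j/(ω·C) = 0 - j2035 Ω
Step 3 — Parallel combination: 1/Z_total = 1/R + 1/L + 1/C; Z_total = 3.432 + j6.515 Ω = 7.364∠62.2° Ω.
Step 4 — Source phasor: V = 134∠125.1° V = -77.05 + j109.6 V.
Step 5 — Ohm's law: I = V / Z_total = (-77.05 + j109.6) / (3.432 + j6.515) = 8.296 + j16.2 A.
Step 6 — Convert to polar: |I| = 18.2 A, ∠I = 62.9°.

I = 18.2∠62.9° A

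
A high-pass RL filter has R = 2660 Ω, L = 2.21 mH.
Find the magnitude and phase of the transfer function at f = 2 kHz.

Step 1 — Angular frequency: ω = 2π·2000 = 1.257e+04 rad/s.
Step 2 — Transfer function: H(jω) = jωL/(R + jωL).
Step 3 — Numerator jωL = j·27.77; denominator R + jωL = 2660 + j27.77.
Step 4 — H = 0.000109 + j0.01044.
Step 5 — Magnitude: |H| = 0.01044 (-39.6 dB); phase: φ = 89.4°.

|H| = 0.01044 (-39.6 dB), φ = 89.4°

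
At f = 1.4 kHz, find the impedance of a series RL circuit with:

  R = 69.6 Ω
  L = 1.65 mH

Step 1 — Angular frequency: ω = 2π·f = 2π·1400 = 8796 rad/s.
Step 2 — Component impedances:
  R: Z = R = 69.6 Ω
  L: Z = jωL = j·8796·0.00165 = 0 + j14.51 Ω
Step 3 — Series combination: Z_total = R + L = 69.6 + j14.51 Ω = 71.1∠11.8° Ω.

Z = 69.6 + j14.51 Ω = 71.1∠11.8° Ω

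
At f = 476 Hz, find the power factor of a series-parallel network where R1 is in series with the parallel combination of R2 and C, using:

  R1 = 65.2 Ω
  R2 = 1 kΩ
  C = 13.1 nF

Step 1 — Angular frequency: ω = 2π·f = 2π·476 = 2991 rad/s.
Step 2 — Component impedances:
  R1: Z = R = 65.2 Ω
  R2: Z = R = 1000 Ω
  C: Z = 1/(jωC) = -j/(ω·C) = 0 - j2.552e+04 Ω
Step 3 — Parallel branch: R2 || C = 1/(1/R2 + 1/C) = 998.5 - j39.12 Ω.
Step 4 — Series with R1: Z_total = R1 + (R2 || C) = 1064 - j39.12 Ω = 1064∠-2.1° Ω.
Step 5 — Power factor: PF = cos(φ) = Re(Z)/|Z| = 1063.7/1064.4 = 0.9993.
Step 6 — Type: Im(Z) = -39.12 ⇒ leading (phase φ = -2.1°).

PF = 0.9993 (leading, φ = -2.1°)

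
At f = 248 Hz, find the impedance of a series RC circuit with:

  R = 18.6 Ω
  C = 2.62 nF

Step 1 — Angular frequency: ω = 2π·f = 2π·248 = 1558 rad/s.
Step 2 — Component impedances:
  R: Z = R = 18.6 Ω
  C: Z = 1/(jωC) = -j/(ω·C) = 0 - j2.449e+05 Ω
Step 3 — Series combination: Z_total = R + C = 18.6 - j2.449e+05 Ω = 2.449e+05∠-90.0° Ω.

Z = 18.6 - j2.449e+05 Ω = 2.449e+05∠-90.0° Ω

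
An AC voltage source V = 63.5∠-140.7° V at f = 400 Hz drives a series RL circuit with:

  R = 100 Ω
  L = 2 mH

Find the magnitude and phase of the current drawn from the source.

Step 1 — Angular frequency: ω = 2π·f = 2π·400 = 2513 rad/s.
Step 2 — Component impedances:
  R: Z = R = 100 Ω
  L: Z = jωL = j·2513·0.002 = 0 + j5.027 Ω
Step 3 — Series combination: Z_total = R + L = 100 + j5.027 Ω = 100.1∠2.9° Ω.
Step 4 — Source phasor: V = 63.5∠-140.7° V = -49.14 - j40.22 V.
Step 5 — Ohm's law: I = V / Z_total = (-49.14 - j40.22) / (100 + j5.027) = -0.5103 - j0.3765 A.
Step 6 — Convert to polar: |I| = 0.6342 A, ∠I = -143.6°.

I = 0.6342∠-143.6° A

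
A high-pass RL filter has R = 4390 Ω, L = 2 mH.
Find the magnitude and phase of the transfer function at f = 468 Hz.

Step 1 — Angular frequency: ω = 2π·468 = 2941 rad/s.
Step 2 — Transfer function: H(jω) = jωL/(R + jωL).
Step 3 — Numerator jωL = j·5.881; denominator R + jωL = 4390 + j5.881.
Step 4 — H = 1.795e-06 + j0.00134.
Step 5 — Magnitude: |H| = 0.00134 (-57.5 dB); phase: φ = 89.9°.

|H| = 0.00134 (-57.5 dB), φ = 89.9°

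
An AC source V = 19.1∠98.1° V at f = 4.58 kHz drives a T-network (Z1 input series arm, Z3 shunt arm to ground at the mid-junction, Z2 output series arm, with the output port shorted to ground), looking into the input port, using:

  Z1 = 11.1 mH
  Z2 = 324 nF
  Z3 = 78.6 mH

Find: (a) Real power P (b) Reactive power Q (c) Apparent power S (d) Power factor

Step 1 — Angular frequency: ω = 2π·f = 2π·4580 = 2.878e+04 rad/s.
Step 2 — Component impedances:
  Z1: Z = jωL = j·2.878e+04·0.0111 = 0 + j319.4 Ω
  Z2: Z = 1/(jωC) = -j/(ω·C) = 0 - j107.3 Ω
  Z3: Z = jωL = j·2.878e+04·0.0786 = 0 + j2262 Ω
Step 3 — With the output port shorted to ground, the output series arm Z2 runs from the junction to ground; the shunt arm Z3 also runs from the junction to ground. They appear in parallel: Z3 || Z2 = 0 - j112.6 Ω.
Step 4 — Series with input arm Z1: Z_in = Z1 + (Z3 || Z2) = 0 + j206.8 Ω = 206.8∠90.0° Ω.
Step 5 — Source phasor: V = 19.1∠98.1° V = -2.691 + j18.91 V.
Step 6 — Current: I = V / Z = 0.09142 + j0.01301 A = 0.09235∠8.1° A.
Step 7 — Complex power: S = V·I* = 0 + j1.764 VA.
Step 8 — Real power: P = Re(S) = 0 W.
Step 9 — Reactive power: Q = Im(S) = 1.764 VAR.
Step 10 — Apparent power: |S| = 1.764 VA.
Step 11 — Power factor: PF = P/|S| = 0 (lagging).

(a) P = 0 W  (b) Q = 1.764 VAR  (c) S = 1.764 VA  (d) PF = 0 (lagging)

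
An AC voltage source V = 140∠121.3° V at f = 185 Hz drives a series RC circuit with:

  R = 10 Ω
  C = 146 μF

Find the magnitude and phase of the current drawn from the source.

Step 1 — Angular frequency: ω = 2π·f = 2π·185 = 1162 rad/s.
Step 2 — Component impedances:
  R: Z = R = 10 Ω
  C: Z = 1/(jωC) = -j/(ω·C) = 0 - j5.892 Ω
Step 3 — Series combination: Z_total = R + C = 10 - j5.892 Ω = 11.61∠-30.5° Ω.
Step 4 — Source phasor: V = 140∠121.3° V = -72.73 + j119.6 V.
Step 5 — Ohm's law: I = V / Z_total = (-72.73 + j119.6) / (10 - j5.892) = -10.63 + j5.698 A.
Step 6 — Convert to polar: |I| = 12.06 A, ∠I = 151.8°.

I = 12.06∠151.8° A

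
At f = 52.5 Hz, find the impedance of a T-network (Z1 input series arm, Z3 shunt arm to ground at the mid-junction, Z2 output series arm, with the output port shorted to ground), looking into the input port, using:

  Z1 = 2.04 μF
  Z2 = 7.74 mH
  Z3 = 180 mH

Step 1 — Angular frequency: ω = 2π·f = 2π·52.5 = 329.9 rad/s.
Step 2 — Component impedances:
  Z1: Z = 1/(jωC) = -j/(ω·C) = 0 - j1486 Ω
  Z2: Z = jωL = j·329.9·0.00774 = 0 + j2.553 Ω
  Z3: Z = jωL = j·329.9·0.18 = 0 + j59.38 Ω
Step 3 — With the output port shorted to ground, the output series arm Z2 runs from the junction to ground; the shunt arm Z3 also runs from the junction to ground. They appear in parallel: Z3 || Z2 = 0 + j2.448 Ω.
Step 4 — Series with input arm Z1: Z_in = Z1 + (Z3 || Z2) = 0 - j1484 Ω = 1484∠-90.0° Ω.

Z = 0 - j1484 Ω = 1484∠-90.0° Ω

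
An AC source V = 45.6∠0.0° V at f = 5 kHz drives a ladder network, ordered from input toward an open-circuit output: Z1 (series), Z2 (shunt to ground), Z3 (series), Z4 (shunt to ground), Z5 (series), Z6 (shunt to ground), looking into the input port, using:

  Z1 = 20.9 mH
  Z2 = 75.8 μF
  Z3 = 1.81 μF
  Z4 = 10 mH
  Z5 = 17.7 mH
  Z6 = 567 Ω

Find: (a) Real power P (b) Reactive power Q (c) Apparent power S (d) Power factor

Step 1 — Angular frequency: ω = 2π·f = 2π·5000 = 3.142e+04 rad/s.
Step 2 — Component impedances:
  Z1: Z = jωL = j·3.142e+04·0.0209 = 0 + j656.6 Ω
  Z2: Z = 1/(jωC) = -j/(ω·C) = 0 - j0.4199 Ω
  Z3: Z = 1/(jωC) = -j/(ω·C) = 0 - j17.59 Ω
  Z4: Z = jωL = j·3.142e+04·0.01 = 0 + j314.2 Ω
  Z5: Z = jωL = j·3.142e+04·0.0177 = 0 + j556.1 Ω
  Z6: Z = R = 567 Ω
Step 3 — Ladder network (open output): work backward from the far end, alternating series and parallel combinations. Z_in = 0.0001845 + j656.2 Ω = 656.2∠90.0° Ω.
Step 4 — Source phasor: V = 45.6∠0.0° V = 45.6 V.
Step 5 — Current: I = V / Z = 1.954e-08 - j0.06949 A = 0.06949∠-90.0° A.
Step 6 — Complex power: S = V·I* = 8.911e-07 + j3.169 VA.
Step 7 — Real power: P = Re(S) = 8.911e-07 W.
Step 8 — Reactive power: Q = Im(S) = 3.169 VAR.
Step 9 — Apparent power: |S| = 3.169 VA.
Step 10 — Power factor: PF = P/|S| = 2.812e-07 (lagging).

(a) P = 8.911e-07 W  (b) Q = 3.169 VAR  (c) S = 3.169 VA  (d) PF = 2.812e-07 (lagging)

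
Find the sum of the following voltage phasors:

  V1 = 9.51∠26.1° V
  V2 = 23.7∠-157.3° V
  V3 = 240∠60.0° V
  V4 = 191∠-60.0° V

Step 1 — Convert each phasor to rectangular form:
  V1 = 9.51·(cos(26.1°) + j·sin(26.1°)) = 8.54 + j4.184 V
  V2 = 23.7·(cos(-157.3°) + j·sin(-157.3°)) = -21.86 - j9.146 V
  V3 = 240·(cos(60.0°) + j·sin(60.0°)) = 120 + j207.8 V
  V4 = 191·(cos(-60.0°) + j·sin(-60.0°)) = 95.5 - j165.4 V
Step 2 — Sum components: V_total = 202.2 + j37.47 V.
Step 3 — Convert to polar: |V_total| = 205.6 V, ∠V_total = 10.5°.

V_total = 205.6∠10.5° V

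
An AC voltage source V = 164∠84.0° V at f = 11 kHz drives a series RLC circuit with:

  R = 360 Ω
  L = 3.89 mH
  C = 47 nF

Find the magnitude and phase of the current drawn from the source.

Step 1 — Angular frequency: ω = 2π·f = 2π·1.1e+04 = 6.912e+04 rad/s.
Step 2 — Component impedances:
  R: Z = R = 360 Ω
  L: Z = jωL = j·6.912e+04·0.00389 = 0 + j268.9 Ω
  C: Z = 1/(jωC) = -j/(ω·C) = 0 - j307.8 Ω
Step 3 — Series combination: Z_total = R + L + C = 360 - j38.99 Ω = 362.1∠-6.2° Ω.
Step 4 — Source phasor: V = 164∠84.0° V = 17.14 + j163.1 V.
Step 5 — Ohm's law: I = V / Z_total = (17.14 + j163.1) / (360 - j38.99) = -0.001428 + j0.4529 A.
Step 6 — Convert to polar: |I| = 0.4529 A, ∠I = 90.2°.

I = 0.4529∠90.2° A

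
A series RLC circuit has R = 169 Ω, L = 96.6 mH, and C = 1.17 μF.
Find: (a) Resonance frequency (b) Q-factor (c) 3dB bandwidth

Step 1 — Resonance: ω₀ = 1/√(LC) = 1/√(0.0966·1.17e-06) = 2975 rad/s.
Step 2 — f₀ = ω₀/(2π) = 473.4 Hz.
Step 3 — Series Q: Q = ω₀L/R = 2975·0.0966/169 = 1.7.
Step 4 — Bandwidth: Δω = ω₀/Q = 1749 rad/s; BW = Δω/(2π) = 278.4 Hz.

(a) f₀ = 473.4 Hz  (b) Q = 1.7  (c) BW = 278.4 Hz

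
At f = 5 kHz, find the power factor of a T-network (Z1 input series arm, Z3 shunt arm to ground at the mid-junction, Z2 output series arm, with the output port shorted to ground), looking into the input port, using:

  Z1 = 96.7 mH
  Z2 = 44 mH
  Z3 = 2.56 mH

Step 1 — Angular frequency: ω = 2π·f = 2π·5000 = 3.142e+04 rad/s.
Step 2 — Component impedances:
  Z1: Z = jωL = j·3.142e+04·0.0967 = 0 + j3038 Ω
  Z2: Z = jωL = j·3.142e+04·0.044 = 0 + j1382 Ω
  Z3: Z = jωL = j·3.142e+04·0.00256 = 0 + j80.42 Ω
Step 3 — With the output port shorted to ground, the output series arm Z2 runs from the junction to ground; the shunt arm Z3 also runs from the junction to ground. They appear in parallel: Z3 || Z2 = 0 + j76 Ω.
Step 4 — Series with input arm Z1: Z_in = Z1 + (Z3 || Z2) = 0 + j3114 Ω = 3114∠90.0° Ω.
Step 5 — Power factor: PF = cos(φ) = Re(Z)/|Z| = 0/3114 = 0.
Step 6 — Type: Im(Z) = 3114 ⇒ lagging (phase φ = 90.0°).

PF = 0 (lagging, φ = 90.0°)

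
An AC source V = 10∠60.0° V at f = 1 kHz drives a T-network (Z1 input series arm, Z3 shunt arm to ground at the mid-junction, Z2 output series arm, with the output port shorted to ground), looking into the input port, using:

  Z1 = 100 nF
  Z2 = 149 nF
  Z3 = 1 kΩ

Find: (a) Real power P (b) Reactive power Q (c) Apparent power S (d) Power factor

Step 1 — Angular frequency: ω = 2π·f = 2π·1000 = 6283 rad/s.
Step 2 — Component impedances:
  Z1: Z = 1/(jωC) = -j/(ω·C) = 0 - j1592 Ω
  Z2: Z = 1/(jωC) = -j/(ω·C) = 0 - j1068 Ω
  Z3: Z = R = 1000 Ω
Step 3 — With the output port shorted to ground, the output series arm Z2 runs from the junction to ground; the shunt arm Z3 also runs from the junction to ground. They appear in parallel: Z3 || Z2 = 532.9 - j498.9 Ω.
Step 4 — Series with input arm Z1: Z_in = Z1 + (Z3 || Z2) = 532.9 - j2090 Ω = 2157∠-75.7° Ω.
Step 5 — Source phasor: V = 10∠60.0° V = 5 + j8.66 V.
Step 6 — Current: I = V / Z = -0.003317 + j0.003238 A = 0.004635∠135.7° A.
Step 7 — Complex power: S = V·I* = 0.01145 - j0.04492 VA.
Step 8 — Real power: P = Re(S) = 0.01145 W.
Step 9 — Reactive power: Q = Im(S) = -0.04492 VAR.
Step 10 — Apparent power: |S| = 0.04635 VA.
Step 11 — Power factor: PF = P/|S| = 0.247 (leading).

(a) P = 0.01145 W  (b) Q = -0.04492 VAR  (c) S = 0.04635 VA  (d) PF = 0.247 (leading)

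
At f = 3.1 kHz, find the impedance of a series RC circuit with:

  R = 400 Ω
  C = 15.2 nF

Step 1 — Angular frequency: ω = 2π·f = 2π·3100 = 1.948e+04 rad/s.
Step 2 — Component impedances:
  R: Z = R = 400 Ω
  C: Z = 1/(jωC) = -j/(ω·C) = 0 - j3378 Ω
Step 3 — Series combination: Z_total = R + C = 400 - j3378 Ω = 3401∠-83.2° Ω.

Z = 400 - j3378 Ω = 3401∠-83.2° Ω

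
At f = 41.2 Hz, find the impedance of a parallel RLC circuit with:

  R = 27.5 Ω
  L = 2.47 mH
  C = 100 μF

Step 1 — Angular frequency: ω = 2π·f = 2π·41.2 = 258.9 rad/s.
Step 2 — Component impedances:
  R: Z = R = 27.5 Ω
  L: Z = jωL = j·258.9·0.00247 = 0 + j0.6394 Ω
  C: Z = 1/(jωC) = -j/(ω·C) = 0 - j38.63 Ω
Step 3 — Parallel combination: 1/Z_total = 1/R + 1/L + 1/C; Z_total = 0.01536 + j0.6498 Ω = 0.65∠88.6° Ω.

Z = 0.01536 + j0.6498 Ω = 0.65∠88.6° Ω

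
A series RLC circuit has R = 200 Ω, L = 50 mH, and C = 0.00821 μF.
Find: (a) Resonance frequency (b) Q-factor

Step 1 — Resonance condition Im(Z)=0 gives ω₀ = 1/√(LC).
Step 2 — ω₀ = 1/√(0.05·8.21e-09) = 4.936e+04 rad/s.
Step 3 — f₀ = ω₀/(2π) = 7855 Hz.
Step 4 — Series Q: Q = ω₀L/R = 4.936e+04·0.05/200 = 12.34.

(a) f₀ = 7855 Hz  (b) Q = 12.34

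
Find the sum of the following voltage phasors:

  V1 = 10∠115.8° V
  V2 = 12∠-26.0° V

Step 1 — Convert each phasor to rectangular form:
  V1 = 10·(cos(115.8°) + j·sin(115.8°)) = -4.352 + j9.003 V
  V2 = 12·(cos(-26.0°) + j·sin(-26.0°)) = 10.79 - j5.26 V
Step 2 — Sum components: V_total = 6.433 + j3.743 V.
Step 3 — Convert to polar: |V_total| = 7.443 V, ∠V_total = 30.2°.

V_total = 7.443∠30.2° V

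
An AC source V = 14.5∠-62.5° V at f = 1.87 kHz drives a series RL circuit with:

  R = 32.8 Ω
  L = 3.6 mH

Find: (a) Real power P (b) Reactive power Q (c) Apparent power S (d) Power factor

Step 1 — Angular frequency: ω = 2π·f = 2π·1870 = 1.175e+04 rad/s.
Step 2 — Component impedances:
  R: Z = R = 32.8 Ω
  L: Z = jωL = j·1.175e+04·0.0036 = 0 + j42.3 Ω
Step 3 — Series combination: Z_total = R + L = 32.8 + j42.3 Ω = 53.53∠52.2° Ω.
Step 4 — Source phasor: V = 14.5∠-62.5° V = 6.695 - j12.86 V.
Step 5 — Current: I = V / Z = -0.1132 - j0.2461 A = 0.2709∠-114.7° A.
Step 6 — Complex power: S = V·I* = 2.407 + j3.104 VA.
Step 7 — Real power: P = Re(S) = 2.407 W.
Step 8 — Reactive power: Q = Im(S) = 3.104 VAR.
Step 9 — Apparent power: |S| = 3.928 VA.
Step 10 — Power factor: PF = P/|S| = 0.6128 (lagging).

(a) P = 2.407 W  (b) Q = 3.104 VAR  (c) S = 3.928 VA  (d) PF = 0.6128 (lagging)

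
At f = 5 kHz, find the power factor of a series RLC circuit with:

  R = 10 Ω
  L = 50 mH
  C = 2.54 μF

Step 1 — Angular frequency: ω = 2π·f = 2π·5000 = 3.142e+04 rad/s.
Step 2 — Component impedances:
  R: Z = R = 10 Ω
  L: Z = jωL = j·3.142e+04·0.05 = 0 + j1571 Ω
  C: Z = 1/(jωC) = -j/(ω·C) = 0 - j12.53 Ω
Step 3 — Series combination: Z_total = R + L + C = 10 + j1558 Ω = 1558∠89.6° Ω.
Step 4 — Power factor: PF = cos(φ) = Re(Z)/|Z| = 10/1558.3 = 0.006417.
Step 5 — Type: Im(Z) = 1558 ⇒ lagging (phase φ = 89.6°).

PF = 0.006417 (lagging, φ = 89.6°)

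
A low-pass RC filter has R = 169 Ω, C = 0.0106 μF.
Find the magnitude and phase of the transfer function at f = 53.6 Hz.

Step 1 — Angular frequency: ω = 2π·53.6 = 336.8 rad/s.
Step 2 — Transfer function: H(jω) = 1/(1 + jωRC).
Step 3 — Denominator: 1 + jωRC = 1 + j·336.8·169·1.06e-08 = 1 + j0.0006033.
Step 4 — H = 1 - j0.0006033.
Step 5 — Magnitude: |H| = 1 (-0.0 dB); phase: φ = -0.0°.

|H| = 1 (-0.0 dB), φ = -0.0°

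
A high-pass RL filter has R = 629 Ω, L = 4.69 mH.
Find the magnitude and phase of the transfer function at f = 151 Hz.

Step 1 — Angular frequency: ω = 2π·151 = 948.8 rad/s.
Step 2 — Transfer function: H(jω) = jωL/(R + jωL).
Step 3 — Numerator jωL = j·4.45; denominator R + jωL = 629 + j4.45.
Step 4 — H = 5.004e-05 + j0.007074.
Step 5 — Magnitude: |H| = 0.007074 (-43.0 dB); phase: φ = 89.6°.

|H| = 0.007074 (-43.0 dB), φ = 89.6°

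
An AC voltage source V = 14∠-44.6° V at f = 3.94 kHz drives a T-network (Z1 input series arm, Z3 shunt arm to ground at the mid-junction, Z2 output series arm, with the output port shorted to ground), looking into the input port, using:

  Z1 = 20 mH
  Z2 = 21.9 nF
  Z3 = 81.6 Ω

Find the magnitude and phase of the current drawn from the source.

Step 1 — Angular frequency: ω = 2π·f = 2π·3940 = 2.476e+04 rad/s.
Step 2 — Component impedances:
  Z1: Z = jωL = j·2.476e+04·0.02 = 0 + j495.1 Ω
  Z2: Z = 1/(jωC) = -j/(ω·C) = 0 - j1845 Ω
  Z3: Z = R = 81.6 Ω
Step 3 — With the output port shorted to ground, the output series arm Z2 runs from the junction to ground; the shunt arm Z3 also runs from the junction to ground. They appear in parallel: Z3 || Z2 = 81.44 - j3.603 Ω.
Step 4 — Series with input arm Z1: Z_in = Z1 + (Z3 || Z2) = 81.44 + j491.5 Ω = 498.2∠80.6° Ω.
Step 5 — Source phasor: V = 14∠-44.6° V = 9.968 - j9.83 V.
Step 6 — Ohm's law: I = V / Z_total = (9.968 - j9.83) / (81.44 + j491.5) = -0.01619 - j0.02296 A.
Step 7 — Convert to polar: |I| = 0.0281 A, ∠I = -125.2°.

I = 0.0281∠-125.2° A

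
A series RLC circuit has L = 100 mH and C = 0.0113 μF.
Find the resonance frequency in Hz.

Step 1 — Resonance condition Im(Z)=0 gives ω₀ = 1/√(LC).
Step 2 — ω₀ = 1/√(0.1·1.13e-08) = 2.975e+04 rad/s.
Step 3 — f₀ = ω₀/(2π) = 4735 Hz.

f₀ = 4735 Hz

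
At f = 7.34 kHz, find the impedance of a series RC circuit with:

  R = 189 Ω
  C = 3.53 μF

Step 1 — Angular frequency: ω = 2π·f = 2π·7340 = 4.612e+04 rad/s.
Step 2 — Component impedances:
  R: Z = R = 189 Ω
  C: Z = 1/(jωC) = -j/(ω·C) = 0 - j6.143 Ω
Step 3 — Series combination: Z_total = R + C = 189 - j6.143 Ω = 189.1∠-1.9° Ω.

Z = 189 - j6.143 Ω = 189.1∠-1.9° Ω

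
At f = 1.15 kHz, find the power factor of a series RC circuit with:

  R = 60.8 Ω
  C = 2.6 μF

Step 1 — Angular frequency: ω = 2π·f = 2π·1150 = 7226 rad/s.
Step 2 — Component impedances:
  R: Z = R = 60.8 Ω
  C: Z = 1/(jωC) = -j/(ω·C) = 0 - j53.23 Ω
Step 3 — Series combination: Z_total = R + C = 60.8 - j53.23 Ω = 80.81∠-41.2° Ω.
Step 4 — Power factor: PF = cos(φ) = Re(Z)/|Z| = 60.8/80.81 = 0.7524.
Step 5 — Type: Im(Z) = -53.23 ⇒ leading (phase φ = -41.2°).

PF = 0.7524 (leading, φ = -41.2°)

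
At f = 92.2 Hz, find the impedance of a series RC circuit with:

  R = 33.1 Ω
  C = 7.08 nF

Step 1 — Angular frequency: ω = 2π·f = 2π·92.2 = 579.3 rad/s.
Step 2 — Component impedances:
  R: Z = R = 33.1 Ω
  C: Z = 1/(jωC) = -j/(ω·C) = 0 - j2.438e+05 Ω
Step 3 — Series combination: Z_total = R + C = 33.1 - j2.438e+05 Ω = 2.438e+05∠-90.0° Ω.

Z = 33.1 - j2.438e+05 Ω = 2.438e+05∠-90.0° Ω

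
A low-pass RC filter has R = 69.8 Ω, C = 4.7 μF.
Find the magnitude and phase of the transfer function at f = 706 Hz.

Step 1 — Angular frequency: ω = 2π·706 = 4436 rad/s.
Step 2 — Transfer function: H(jω) = 1/(1 + jωRC).
Step 3 — Denominator: 1 + jωRC = 1 + j·4436·69.8·4.7e-06 = 1 + j1.455.
Step 4 — H = 0.3207 - j0.4668.
Step 5 — Magnitude: |H| = 0.5663 (-4.9 dB); phase: φ = -55.5°.

|H| = 0.5663 (-4.9 dB), φ = -55.5°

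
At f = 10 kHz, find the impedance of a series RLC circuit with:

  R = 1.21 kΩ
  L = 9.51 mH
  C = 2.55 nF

Step 1 — Angular frequency: ω = 2π·f = 2π·1e+04 = 6.283e+04 rad/s.
Step 2 — Component impedances:
  R: Z = R = 1210 Ω
  L: Z = jωL = j·6.283e+04·0.00951 = 0 + j597.5 Ω
  C: Z = 1/(jωC) = -j/(ω·C) = 0 - j6241 Ω
Step 3 — Series combination: Z_total = R + L + C = 1210 - j5644 Ω = 5772∠-77.9° Ω.

Z = 1210 - j5644 Ω = 5772∠-77.9° Ω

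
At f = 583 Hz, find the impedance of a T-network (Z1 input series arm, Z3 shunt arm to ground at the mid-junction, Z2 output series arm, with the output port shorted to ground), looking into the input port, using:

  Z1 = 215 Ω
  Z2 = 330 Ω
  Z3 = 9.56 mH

Step 1 — Angular frequency: ω = 2π·f = 2π·583 = 3663 rad/s.
Step 2 — Component impedances:
  Z1: Z = R = 215 Ω
  Z2: Z = R = 330 Ω
  Z3: Z = jωL = j·3663·0.00956 = 0 + j35.02 Ω
Step 3 — With the output port shorted to ground, the output series arm Z2 runs from the junction to ground; the shunt arm Z3 also runs from the junction to ground. They appear in parallel: Z3 || Z2 = 3.675 + j34.63 Ω.
Step 4 — Series with input arm Z1: Z_in = Z1 + (Z3 || Z2) = 218.7 + j34.63 Ω = 221.4∠9.0° Ω.

Z = 218.7 + j34.63 Ω = 221.4∠9.0° Ω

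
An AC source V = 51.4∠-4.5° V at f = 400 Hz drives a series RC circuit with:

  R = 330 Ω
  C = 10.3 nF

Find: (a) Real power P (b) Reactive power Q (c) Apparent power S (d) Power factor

Step 1 — Angular frequency: ω = 2π·f = 2π·400 = 2513 rad/s.
Step 2 — Component impedances:
  R: Z = R = 330 Ω
  C: Z = 1/(jωC) = -j/(ω·C) = 0 - j3.863e+04 Ω
Step 3 — Series combination: Z_total = R + C = 330 - j3.863e+04 Ω = 3.863e+04∠-89.5° Ω.
Step 4 — Source phasor: V = 51.4∠-4.5° V = 51.24 - j4.033 V.
Step 5 — Current: I = V / Z = 0.0001157 + j0.001325 A = 0.001331∠85.0° A.
Step 6 — Complex power: S = V·I* = 0.0005842 - j0.06839 VA.
Step 7 — Real power: P = Re(S) = 0.0005842 W.
Step 8 — Reactive power: Q = Im(S) = -0.06839 VAR.
Step 9 — Apparent power: |S| = 0.06839 VA.
Step 10 — Power factor: PF = P/|S| = 0.008542 (leading).

(a) P = 0.0005842 W  (b) Q = -0.06839 VAR  (c) S = 0.06839 VA  (d) PF = 0.008542 (leading)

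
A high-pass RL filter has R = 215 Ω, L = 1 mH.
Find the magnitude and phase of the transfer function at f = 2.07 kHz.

Step 1 — Angular frequency: ω = 2π·2070 = 1.301e+04 rad/s.
Step 2 — Transfer function: H(jω) = jωL/(R + jωL).
Step 3 — Numerator jωL = j·13.01; denominator R + jωL = 215 + j13.01.
Step 4 — H = 0.003646 + j0.06027.
Step 5 — Magnitude: |H| = 0.06038 (-24.4 dB); phase: φ = 86.5°.

|H| = 0.06038 (-24.4 dB), φ = 86.5°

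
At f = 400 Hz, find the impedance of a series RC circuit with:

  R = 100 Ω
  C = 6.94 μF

Step 1 — Angular frequency: ω = 2π·f = 2π·400 = 2513 rad/s.
Step 2 — Component impedances:
  R: Z = R = 100 Ω
  C: Z = 1/(jωC) = -j/(ω·C) = 0 - j57.33 Ω
Step 3 — Series combination: Z_total = R + C = 100 - j57.33 Ω = 115.3∠-29.8° Ω.

Z = 100 - j57.33 Ω = 115.3∠-29.8° Ω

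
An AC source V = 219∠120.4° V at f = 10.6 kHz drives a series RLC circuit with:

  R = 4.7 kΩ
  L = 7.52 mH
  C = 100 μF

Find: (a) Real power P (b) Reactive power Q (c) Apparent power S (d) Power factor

Step 1 — Angular frequency: ω = 2π·f = 2π·1.06e+04 = 6.66e+04 rad/s.
Step 2 — Component impedances:
  R: Z = R = 4700 Ω
  L: Z = jωL = j·6.66e+04·0.00752 = 0 + j500.8 Ω
  C: Z = 1/(jωC) = -j/(ω·C) = 0 - j0.1501 Ω
Step 3 — Series combination: Z_total = R + L + C = 4700 + j500.7 Ω = 4727∠6.1° Ω.
Step 4 — Source phasor: V = 219∠120.4° V = -110.8 + j188.9 V.
Step 5 — Current: I = V / Z = -0.01908 + j0.04222 A = 0.04633∠114.3° A.
Step 6 — Complex power: S = V·I* = 10.09 + j1.075 VA.
Step 7 — Real power: P = Re(S) = 10.09 W.
Step 8 — Reactive power: Q = Im(S) = 1.075 VAR.
Step 9 — Apparent power: |S| = 10.15 VA.
Step 10 — Power factor: PF = P/|S| = 0.9944 (lagging).

(a) P = 10.09 W  (b) Q = 1.075 VAR  (c) S = 10.15 VA  (d) PF = 0.9944 (lagging)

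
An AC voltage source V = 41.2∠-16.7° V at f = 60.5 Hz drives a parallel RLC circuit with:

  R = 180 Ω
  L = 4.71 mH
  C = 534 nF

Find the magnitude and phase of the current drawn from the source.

Step 1 — Angular frequency: ω = 2π·f = 2π·60.5 = 380.1 rad/s.
Step 2 — Component impedances:
  R: Z = R = 180 Ω
  L: Z = jωL = j·380.1·0.00471 = 0 + j1.79 Ω
  C: Z = 1/(jωC) = -j/(ω·C) = 0 - j4926 Ω
Step 3 — Parallel combination: 1/Z_total = 1/R + 1/L + 1/C; Z_total = 0.01782 + j1.791 Ω = 1.791∠89.4° Ω.
Step 4 — Source phasor: V = 41.2∠-16.7° V = 39.46 - j11.84 V.
Step 5 — Ohm's law: I = V / Z_total = (39.46 - j11.84) / (0.01782 + j1.791) = -6.391 - j22.1 A.
Step 6 — Convert to polar: |I| = 23 A, ∠I = -106.1°.

I = 23∠-106.1° A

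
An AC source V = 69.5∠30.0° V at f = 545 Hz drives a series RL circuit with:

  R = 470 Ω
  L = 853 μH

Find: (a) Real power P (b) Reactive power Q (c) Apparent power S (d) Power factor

Step 1 — Angular frequency: ω = 2π·f = 2π·545 = 3424 rad/s.
Step 2 — Component impedances:
  R: Z = R = 470 Ω
  L: Z = jωL = j·3424·0.000853 = 0 + j2.921 Ω
Step 3 — Series combination: Z_total = R + L = 470 + j2.921 Ω = 470∠0.4° Ω.
Step 4 — Source phasor: V = 69.5∠30.0° V = 60.19 + j34.75 V.
Step 5 — Current: I = V / Z = 0.1285 + j0.07314 A = 0.1479∠29.6° A.
Step 6 — Complex power: S = V·I* = 10.28 + j0.06387 VA.
Step 7 — Real power: P = Re(S) = 10.28 W.
Step 8 — Reactive power: Q = Im(S) = 0.06387 VAR.
Step 9 — Apparent power: |S| = 10.28 VA.
Step 10 — Power factor: PF = P/|S| = 1 (lagging).

(a) P = 10.28 W  (b) Q = 0.06387 VAR  (c) S = 10.28 VA  (d) PF = 1 (lagging)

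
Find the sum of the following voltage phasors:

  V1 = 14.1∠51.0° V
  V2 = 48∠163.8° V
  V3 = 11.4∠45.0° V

Step 1 — Convert each phasor to rectangular form:
  V1 = 14.1·(cos(51.0°) + j·sin(51.0°)) = 8.873 + j10.96 V
  V2 = 48·(cos(163.8°) + j·sin(163.8°)) = -46.09 + j13.39 V
  V3 = 11.4·(cos(45.0°) + j·sin(45.0°)) = 8.061 + j8.061 V
Step 2 — Sum components: V_total = -29.16 + j32.41 V.
Step 3 — Convert to polar: |V_total| = 43.6 V, ∠V_total = 132.0°.

V_total = 43.6∠132.0° V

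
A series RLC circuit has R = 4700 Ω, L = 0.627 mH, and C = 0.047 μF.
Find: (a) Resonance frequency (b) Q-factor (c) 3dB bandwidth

Step 1 — Resonance condition Im(Z)=0 gives ω₀ = 1/√(LC).
Step 2 — ω₀ = 1/√(0.000627·4.7e-08) = 1.842e+05 rad/s.
Step 3 — f₀ = ω₀/(2π) = 2.932e+04 Hz.
Step 4 — Series Q: Q = ω₀L/R = 1.842e+05·0.000627/4700 = 0.02457.
Step 5 — 3dB bandwidth: Δω = ω₀/Q = 7.496e+06 rad/s; BW = Δω/(2π) = 1.193e+06 Hz.

(a) f₀ = 2.932e+04 Hz  (b) Q = 0.02457  (c) BW = 1.193e+06 Hz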